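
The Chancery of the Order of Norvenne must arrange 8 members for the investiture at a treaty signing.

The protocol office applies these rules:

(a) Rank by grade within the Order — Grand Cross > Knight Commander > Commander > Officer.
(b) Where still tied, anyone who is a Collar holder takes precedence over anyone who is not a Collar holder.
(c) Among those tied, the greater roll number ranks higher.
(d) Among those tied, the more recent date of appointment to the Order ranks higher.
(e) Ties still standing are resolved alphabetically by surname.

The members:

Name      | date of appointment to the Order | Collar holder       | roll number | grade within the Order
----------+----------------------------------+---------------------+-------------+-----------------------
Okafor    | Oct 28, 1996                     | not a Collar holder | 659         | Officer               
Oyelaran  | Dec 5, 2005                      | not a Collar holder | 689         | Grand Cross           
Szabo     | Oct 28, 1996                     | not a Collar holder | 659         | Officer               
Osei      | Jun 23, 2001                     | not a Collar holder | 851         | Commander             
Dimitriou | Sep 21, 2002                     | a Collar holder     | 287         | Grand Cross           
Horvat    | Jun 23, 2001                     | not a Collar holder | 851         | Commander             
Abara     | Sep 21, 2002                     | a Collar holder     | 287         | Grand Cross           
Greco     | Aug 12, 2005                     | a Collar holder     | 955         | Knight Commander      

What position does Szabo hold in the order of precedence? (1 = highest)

8

By grade within the Order: Abara, Dimitriou and Oyelaran (Grand Cross); then Greco (Knight Commander); then Horvat and Osei (Commander); then Okafor and Szabo (Officer).
Among Abara, Dimitriou and Oyelaran, a Collar holder before not a Collar holder: Abara and Dimitriou (a Collar holder) before Oyelaran (not a Collar holder).
Abara and Dimitriou both have roll number 287, so the next rule applies.
Abara and Dimitriou both have date of appointment to the Order Sep 21, 2002, so the next rule applies.
Among Abara and Dimitriou, alphabetically by surname: Abara before Dimitriou.
Horvat and Osei are each not a Collar holder, so the next rule applies.
Horvat and Osei both have roll number 851, so the next rule applies.
Horvat and Osei both have date of appointment to the Order Jun 23, 2001, so the next rule applies.
Among Horvat and Osei, alphabetically by surname: Horvat before Osei.
Okafor and Szabo are each not a Collar holder, so the next rule applies.
Okafor and Szabo both have roll number 659, so the next rule applies.
Okafor and Szabo both have date of appointment to the Order Oct 28, 1996, so the next rule applies.
Among Okafor and Szabo, alphabetically by surname: Okafor before Szabo.
Order: Abara, Dimitriou, Oyelaran, Greco, Horvat, Osei, Okafor, Szabo. So position 8.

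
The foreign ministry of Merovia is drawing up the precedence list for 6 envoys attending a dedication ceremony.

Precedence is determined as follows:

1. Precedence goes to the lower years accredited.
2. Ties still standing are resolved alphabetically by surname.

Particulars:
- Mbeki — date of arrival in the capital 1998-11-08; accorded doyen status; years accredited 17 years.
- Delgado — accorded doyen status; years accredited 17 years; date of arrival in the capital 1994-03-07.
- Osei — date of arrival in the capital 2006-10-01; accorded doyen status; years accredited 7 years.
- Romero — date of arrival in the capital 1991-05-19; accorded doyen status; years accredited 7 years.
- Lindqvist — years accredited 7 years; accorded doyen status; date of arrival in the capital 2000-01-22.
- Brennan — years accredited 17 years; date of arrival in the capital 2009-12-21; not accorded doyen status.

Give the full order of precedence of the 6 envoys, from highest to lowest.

By years accredited (lower first): Lindqvist, Osei and Romero (each 7 years); then Brennan, Delgado and Mbeki (each 17 years).
Among Lindqvist, Osei and Romero, alphabetically by surname: Lindqvist before Osei before Romero.
Among Brennan, Delgado and Mbeki, alphabetically by surname: Brennan before Delgado before Mbeki.
Full order: Lindqvist, Osei, Romero, Brennan, Delgado, Mbeki.

Lindqvist, Osei, Romero, Brennan, Delgado, Mbeki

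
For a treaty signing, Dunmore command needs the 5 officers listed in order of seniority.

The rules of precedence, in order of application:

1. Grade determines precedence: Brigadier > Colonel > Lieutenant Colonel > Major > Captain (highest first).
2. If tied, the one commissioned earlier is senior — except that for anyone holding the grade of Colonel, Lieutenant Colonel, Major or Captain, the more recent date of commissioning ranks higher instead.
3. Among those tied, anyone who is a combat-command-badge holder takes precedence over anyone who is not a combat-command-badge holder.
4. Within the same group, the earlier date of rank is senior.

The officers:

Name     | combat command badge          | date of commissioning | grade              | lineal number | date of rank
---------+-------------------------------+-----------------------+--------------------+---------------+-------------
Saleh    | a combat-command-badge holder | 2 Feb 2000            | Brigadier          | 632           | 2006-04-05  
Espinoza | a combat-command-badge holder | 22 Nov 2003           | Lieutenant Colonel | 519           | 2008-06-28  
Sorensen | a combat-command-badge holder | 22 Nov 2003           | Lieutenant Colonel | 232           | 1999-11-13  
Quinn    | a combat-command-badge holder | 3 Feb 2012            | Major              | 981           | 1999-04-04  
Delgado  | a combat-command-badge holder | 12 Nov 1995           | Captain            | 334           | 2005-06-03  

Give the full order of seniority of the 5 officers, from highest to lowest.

By grade: Saleh (Brigadier); then Sorensen and Espinoza (Lieutenant Colonel); then Quinn (Major); then Delgado (Captain).
Sorensen and Espinoza both have date of commissioning 22 Nov 2003, so the next rule applies.
Sorensen and Espinoza are each a combat-command-badge holder, so the next rule applies.
Among Sorensen and Espinoza, by date of rank (earlier first): Sorensen (1999-11-13) before Espinoza (2008-06-28).
Full order: Saleh, Sorensen, Espinoza, Quinn, Delgado.

Saleh, Sorensen, Espinoza, Quinn, Delgado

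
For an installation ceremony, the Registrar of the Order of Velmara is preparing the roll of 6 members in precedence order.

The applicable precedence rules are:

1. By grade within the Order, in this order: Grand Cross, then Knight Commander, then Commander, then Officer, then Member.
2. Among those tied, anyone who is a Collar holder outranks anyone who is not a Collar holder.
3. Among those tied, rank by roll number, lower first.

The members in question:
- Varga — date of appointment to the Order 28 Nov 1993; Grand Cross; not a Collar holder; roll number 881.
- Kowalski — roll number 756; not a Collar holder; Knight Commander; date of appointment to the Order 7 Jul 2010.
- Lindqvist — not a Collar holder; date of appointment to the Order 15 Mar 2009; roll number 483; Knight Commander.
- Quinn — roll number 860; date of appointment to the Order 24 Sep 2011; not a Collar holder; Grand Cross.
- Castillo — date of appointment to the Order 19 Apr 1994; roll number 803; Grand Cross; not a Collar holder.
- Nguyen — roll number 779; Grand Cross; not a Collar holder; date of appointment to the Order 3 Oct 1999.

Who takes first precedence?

Nguyen

By grade within the Order: Nguyen, Castillo, Quinn and Varga (Grand Cross); then Lindqvist and Kowalski (Knight Commander).
Nguyen, Castillo, Quinn and Varga are each not a Collar holder, so the next rule applies.
Among Nguyen, Castillo, Quinn and Varga, by roll number (lower first): Nguyen (779) before Castillo (803) before Quinn (860) before Varga (881).
Lindqvist and Kowalski are each not a Collar holder, so the next rule applies.
Among Lindqvist and Kowalski, by roll number (lower first): Lindqvist (483) before Kowalski (756).
Order: Nguyen, Castillo, Quinn, Varga, Lindqvist, Kowalski.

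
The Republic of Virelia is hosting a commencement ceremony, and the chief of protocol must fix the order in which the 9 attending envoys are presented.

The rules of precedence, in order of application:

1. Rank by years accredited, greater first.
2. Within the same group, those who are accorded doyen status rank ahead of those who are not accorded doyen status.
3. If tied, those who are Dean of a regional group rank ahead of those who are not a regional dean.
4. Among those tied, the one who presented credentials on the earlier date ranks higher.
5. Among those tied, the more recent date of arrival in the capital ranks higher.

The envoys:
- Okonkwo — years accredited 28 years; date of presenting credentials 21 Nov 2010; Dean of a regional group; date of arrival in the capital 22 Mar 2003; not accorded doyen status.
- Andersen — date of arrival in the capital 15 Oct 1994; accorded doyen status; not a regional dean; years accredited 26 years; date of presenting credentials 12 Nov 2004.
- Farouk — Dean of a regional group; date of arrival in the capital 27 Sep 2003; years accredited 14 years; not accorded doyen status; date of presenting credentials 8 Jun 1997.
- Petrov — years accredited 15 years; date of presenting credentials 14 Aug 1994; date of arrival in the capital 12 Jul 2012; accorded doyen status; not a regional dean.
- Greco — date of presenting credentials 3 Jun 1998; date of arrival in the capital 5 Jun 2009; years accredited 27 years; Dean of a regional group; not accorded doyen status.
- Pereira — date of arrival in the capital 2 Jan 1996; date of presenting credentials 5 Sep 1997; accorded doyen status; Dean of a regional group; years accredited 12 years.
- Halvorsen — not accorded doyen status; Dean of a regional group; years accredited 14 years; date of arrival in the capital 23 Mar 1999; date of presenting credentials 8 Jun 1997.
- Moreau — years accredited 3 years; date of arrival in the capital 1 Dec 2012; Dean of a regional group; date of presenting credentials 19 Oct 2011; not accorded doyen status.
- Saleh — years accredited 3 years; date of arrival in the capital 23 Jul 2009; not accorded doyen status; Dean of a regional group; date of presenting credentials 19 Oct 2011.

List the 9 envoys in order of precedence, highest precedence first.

Okonkwo, Greco, Andersen, Petrov, Farouk, Halvorsen, Pereira, Moreau, Saleh

By years accredited (higher first): Okonkwo (28 years); then Greco (27 years); then Andersen (26 years); then Petrov (15 years); then Farouk and Halvorsen (both 14 years); then Pereira (12 years); then Moreau and Saleh (both 3 years).
Farouk and Halvorsen are each not accorded doyen status, so the next rule applies.
Farouk and Halvorsen are each Dean of a regional group, so the next rule applies.
Farouk and Halvorsen both have date of presenting credentials 8 Jun 1997, so the next rule applies.
Among Farouk and Halvorsen, by date of arrival in the capital (later first): Farouk (27 Sep 2003) before Halvorsen (23 Mar 1999).
Moreau and Saleh are each not accorded doyen status, so the next rule applies.
Moreau and Saleh are each Dean of a regional group, so the next rule applies.
Moreau and Saleh both have date of presenting credentials 19 Oct 2011, so the next rule applies.
Among Moreau and Saleh, by date of arrival in the capital (later first): Moreau (1 Dec 2012) before Saleh (23 Jul 2009).
Full order: Okonkwo, Greco, Andersen, Petrov, Farouk, Halvorsen, Pereira, Moreau, Saleh.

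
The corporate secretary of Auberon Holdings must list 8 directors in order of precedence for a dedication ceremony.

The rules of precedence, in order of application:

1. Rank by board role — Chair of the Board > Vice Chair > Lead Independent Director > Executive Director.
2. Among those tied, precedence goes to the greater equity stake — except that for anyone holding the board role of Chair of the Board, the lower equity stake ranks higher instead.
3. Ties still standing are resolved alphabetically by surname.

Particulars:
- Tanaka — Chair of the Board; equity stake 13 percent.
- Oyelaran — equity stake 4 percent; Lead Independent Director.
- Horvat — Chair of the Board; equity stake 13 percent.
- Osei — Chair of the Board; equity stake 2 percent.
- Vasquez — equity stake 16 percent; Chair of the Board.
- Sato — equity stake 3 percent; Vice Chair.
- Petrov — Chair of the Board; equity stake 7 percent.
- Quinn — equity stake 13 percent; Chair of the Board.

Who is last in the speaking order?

By board role: Osei, Petrov, Horvat, Quinn, Tanaka and Vasquez (Chair of the Board); then Sato (Vice Chair); then Oyelaran (Lead Independent Director).
Among Osei, Petrov, Horvat, Quinn, Tanaka and Vasquez, by equity stake (lower first) (reversed rule for this group): Osei (2 percent) before Petrov (7 percent) before Horvat, Quinn and Tanaka (13 percent) before Vasquez (16 percent).
Among Horvat, Quinn and Tanaka, alphabetically by surname: Horvat before Quinn before Tanaka.
Order: Osei, Petrov, Horvat, Quinn, Tanaka, Vasquez, Sato, Oyelaran.

Oyelaran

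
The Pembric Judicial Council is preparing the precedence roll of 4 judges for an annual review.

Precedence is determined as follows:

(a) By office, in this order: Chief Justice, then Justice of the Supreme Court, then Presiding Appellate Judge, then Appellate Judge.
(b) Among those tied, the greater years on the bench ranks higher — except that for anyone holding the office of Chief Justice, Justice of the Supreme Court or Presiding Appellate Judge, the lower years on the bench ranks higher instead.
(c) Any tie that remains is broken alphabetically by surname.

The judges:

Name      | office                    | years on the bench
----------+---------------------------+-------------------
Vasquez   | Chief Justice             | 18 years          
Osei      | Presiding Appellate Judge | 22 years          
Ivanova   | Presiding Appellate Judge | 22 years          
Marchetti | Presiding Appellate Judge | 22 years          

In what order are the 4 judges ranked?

Vasquez, Ivanova, Marchetti, Osei

By office: Vasquez (Chief Justice); then Ivanova, Marchetti and Osei (Presiding Appellate Judge).
Ivanova, Marchetti and Osei all have years on the bench 22 years, so the next rule applies.
Among Ivanova, Marchetti and Osei, alphabetically by surname: Ivanova before Marchetti before Osei.
Full order: Vasquez, Ivanova, Marchetti, Osei.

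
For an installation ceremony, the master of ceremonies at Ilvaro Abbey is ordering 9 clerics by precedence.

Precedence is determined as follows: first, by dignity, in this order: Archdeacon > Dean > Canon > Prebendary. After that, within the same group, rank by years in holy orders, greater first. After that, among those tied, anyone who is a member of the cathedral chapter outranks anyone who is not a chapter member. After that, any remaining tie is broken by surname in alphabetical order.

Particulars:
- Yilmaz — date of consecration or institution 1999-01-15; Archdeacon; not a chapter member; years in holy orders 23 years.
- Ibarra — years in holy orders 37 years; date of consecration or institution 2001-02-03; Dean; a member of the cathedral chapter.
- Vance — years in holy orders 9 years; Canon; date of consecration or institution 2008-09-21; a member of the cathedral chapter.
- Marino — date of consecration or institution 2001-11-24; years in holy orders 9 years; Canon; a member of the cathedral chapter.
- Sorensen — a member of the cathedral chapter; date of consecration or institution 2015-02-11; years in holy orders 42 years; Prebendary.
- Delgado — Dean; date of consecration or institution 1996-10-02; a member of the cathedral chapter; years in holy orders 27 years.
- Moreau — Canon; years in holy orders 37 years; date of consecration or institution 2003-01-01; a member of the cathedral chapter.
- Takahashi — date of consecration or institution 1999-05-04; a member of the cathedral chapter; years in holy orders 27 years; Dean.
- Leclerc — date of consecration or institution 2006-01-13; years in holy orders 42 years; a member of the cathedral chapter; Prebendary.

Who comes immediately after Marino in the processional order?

Vance

By dignity: Yilmaz (Archdeacon); then Ibarra, Delgado and Takahashi (Dean); then Moreau, Marino and Vance (Canon); then Leclerc and Sorensen (Prebendary).
Among Ibarra, Delgado and Takahashi, by years in holy orders (higher first): Ibarra (37 years) before Delgado and Takahashi (27 years).
Delgado and Takahashi are each a member of the cathedral chapter, so the next rule applies.
Among Delgado and Takahashi, alphabetically by surname: Delgado before Takahashi.
Among Moreau, Marino and Vance, by years in holy orders (higher first): Moreau (37 years) before Marino and Vance (9 years).
Marino and Vance are each a member of the cathedral chapter, so the next rule applies.
Among Marino and Vance, alphabetically by surname: Marino before Vance.
Leclerc and Sorensen both have years in holy orders 42 years, so the next rule applies.
Leclerc and Sorensen are each a member of the cathedral chapter, so the next rule applies.
Among Leclerc and Sorensen, alphabetically by surname: Leclerc before Sorensen.
Order: Yilmaz, Ibarra, Delgado, Takahashi, Moreau, Marino, Vance, Leclerc, Sorensen.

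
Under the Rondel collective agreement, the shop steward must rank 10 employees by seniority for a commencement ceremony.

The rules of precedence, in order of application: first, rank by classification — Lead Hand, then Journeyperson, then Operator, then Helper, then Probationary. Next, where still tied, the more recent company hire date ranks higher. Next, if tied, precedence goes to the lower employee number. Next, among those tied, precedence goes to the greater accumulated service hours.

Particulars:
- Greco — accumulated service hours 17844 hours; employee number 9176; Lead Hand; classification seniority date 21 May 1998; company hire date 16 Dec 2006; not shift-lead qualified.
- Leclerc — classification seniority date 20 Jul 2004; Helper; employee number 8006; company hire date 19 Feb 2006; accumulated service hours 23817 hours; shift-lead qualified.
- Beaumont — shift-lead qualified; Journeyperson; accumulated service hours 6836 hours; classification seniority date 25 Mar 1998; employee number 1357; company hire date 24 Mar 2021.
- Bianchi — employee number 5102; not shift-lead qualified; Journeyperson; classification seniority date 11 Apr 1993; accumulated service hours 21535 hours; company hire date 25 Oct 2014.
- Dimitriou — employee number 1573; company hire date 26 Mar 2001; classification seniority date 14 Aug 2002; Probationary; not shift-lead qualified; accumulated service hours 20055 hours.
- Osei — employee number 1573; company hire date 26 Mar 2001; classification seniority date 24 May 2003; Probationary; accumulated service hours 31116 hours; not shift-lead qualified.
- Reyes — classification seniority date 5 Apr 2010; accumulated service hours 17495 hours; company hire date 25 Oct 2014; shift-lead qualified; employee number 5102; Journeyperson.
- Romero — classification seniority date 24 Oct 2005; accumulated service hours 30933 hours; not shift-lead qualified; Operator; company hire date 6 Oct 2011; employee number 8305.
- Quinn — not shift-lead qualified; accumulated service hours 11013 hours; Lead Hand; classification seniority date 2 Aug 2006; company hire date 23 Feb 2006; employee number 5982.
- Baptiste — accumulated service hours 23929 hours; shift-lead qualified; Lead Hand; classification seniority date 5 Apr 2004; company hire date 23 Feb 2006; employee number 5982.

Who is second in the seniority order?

By classification: Greco, Baptiste and Quinn (Lead Hand); then Beaumont, Bianchi and Reyes (Journeyperson); then Romero (Operator); then Leclerc (Helper); then Osei and Dimitriou (Probationary).
Among Greco, Baptiste and Quinn, by company hire date (later first): Greco (16 Dec 2006) before Baptiste and Quinn (23 Feb 2006).
Baptiste and Quinn both have employee number 5982, so the next rule applies.
Among Baptiste and Quinn, by accumulated service hours (higher first): Baptiste (23929 hours) before Quinn (11013 hours).
Among Beaumont, Bianchi and Reyes, by company hire date (later first): Beaumont (24 Mar 2021) before Bianchi and Reyes (25 Oct 2014).
Bianchi and Reyes both have employee number 5102, so the next rule applies.
Among Bianchi and Reyes, by accumulated service hours (higher first): Bianchi (21535 hours) before Reyes (17495 hours).
Osei and Dimitriou both have company hire date 26 Mar 2001, so the next rule applies.
Osei and Dimitriou both have employee number 1573, so the next rule applies.
Among Osei and Dimitriou, by accumulated service hours (higher first): Osei (31116 hours) before Dimitriou (20055 hours).
Order: Greco, Baptiste, Quinn, Beaumont, Bianchi, Reyes, Romero, Leclerc, Osei, Dimitriou.

Baptiste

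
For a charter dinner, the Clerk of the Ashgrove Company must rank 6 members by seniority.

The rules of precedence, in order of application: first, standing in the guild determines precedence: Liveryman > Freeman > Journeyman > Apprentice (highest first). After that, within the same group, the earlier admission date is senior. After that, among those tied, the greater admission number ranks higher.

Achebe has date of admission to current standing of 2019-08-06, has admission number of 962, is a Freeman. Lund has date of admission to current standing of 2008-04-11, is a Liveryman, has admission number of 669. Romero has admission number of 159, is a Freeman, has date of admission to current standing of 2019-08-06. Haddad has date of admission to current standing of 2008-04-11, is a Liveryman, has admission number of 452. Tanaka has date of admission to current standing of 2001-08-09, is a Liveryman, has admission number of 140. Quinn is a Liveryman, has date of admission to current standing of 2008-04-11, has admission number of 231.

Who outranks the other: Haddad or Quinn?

By standing in the guild: Tanaka, Lund, Haddad and Quinn (Liveryman); then Achebe and Romero (Freeman).
Among Tanaka, Lund, Haddad and Quinn, by date of admission to current standing (earlier first): Tanaka (2001-08-09) before Lund, Haddad and Quinn (2008-04-11).
Among Lund, Haddad and Quinn, by admission number (higher first): Lund (669) before Haddad (452) before Quinn (231).
Achebe and Romero both have date of admission to current standing 2019-08-06, so the next rule applies.
Among Achebe and Romero, by admission number (higher first): Achebe (962) before Romero (159).
So Haddad takes precedence.

Haddad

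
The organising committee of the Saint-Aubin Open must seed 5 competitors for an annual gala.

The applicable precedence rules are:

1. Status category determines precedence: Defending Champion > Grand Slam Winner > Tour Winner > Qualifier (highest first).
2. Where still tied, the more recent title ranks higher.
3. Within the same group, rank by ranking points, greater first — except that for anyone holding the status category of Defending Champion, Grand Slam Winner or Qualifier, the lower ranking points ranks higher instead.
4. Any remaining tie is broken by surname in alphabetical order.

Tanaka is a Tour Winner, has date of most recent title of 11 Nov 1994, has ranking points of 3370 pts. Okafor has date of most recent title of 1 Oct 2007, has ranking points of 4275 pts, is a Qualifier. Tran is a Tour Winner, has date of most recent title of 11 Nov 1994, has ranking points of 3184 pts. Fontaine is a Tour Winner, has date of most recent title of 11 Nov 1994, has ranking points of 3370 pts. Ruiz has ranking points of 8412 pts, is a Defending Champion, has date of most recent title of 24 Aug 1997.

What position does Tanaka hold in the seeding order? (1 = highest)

By status category: Ruiz (Defending Champion); then Fontaine, Tanaka and Tran (Tour Winner); then Okafor (Qualifier).
Fontaine, Tanaka and Tran all have date of most recent title 11 Nov 1994, so the next rule applies.
Among Fontaine, Tanaka and Tran, by ranking points (higher first): Fontaine and Tanaka (3370 pts) before Tran (3184 pts).
Among Fontaine and Tanaka, alphabetically by surname: Fontaine before Tanaka.
Order: Ruiz, Fontaine, Tanaka, Tran, Okafor. So position 3.

3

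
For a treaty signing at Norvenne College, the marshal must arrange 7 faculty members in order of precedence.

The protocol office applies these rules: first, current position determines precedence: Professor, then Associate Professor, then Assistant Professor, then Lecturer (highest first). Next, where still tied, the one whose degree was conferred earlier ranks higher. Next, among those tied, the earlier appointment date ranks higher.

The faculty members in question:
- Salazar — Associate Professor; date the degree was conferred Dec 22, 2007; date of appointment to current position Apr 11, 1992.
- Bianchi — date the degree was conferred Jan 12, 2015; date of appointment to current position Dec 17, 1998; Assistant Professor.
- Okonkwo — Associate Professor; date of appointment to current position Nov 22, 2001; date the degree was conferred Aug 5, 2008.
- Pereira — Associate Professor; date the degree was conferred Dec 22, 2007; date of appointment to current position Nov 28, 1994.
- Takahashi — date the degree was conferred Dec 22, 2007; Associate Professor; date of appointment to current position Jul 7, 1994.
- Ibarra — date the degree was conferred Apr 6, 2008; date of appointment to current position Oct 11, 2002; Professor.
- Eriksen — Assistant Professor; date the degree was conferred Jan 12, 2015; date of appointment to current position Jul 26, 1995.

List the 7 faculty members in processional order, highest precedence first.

Ibarra, Salazar, Takahashi, Pereira, Okonkwo, Eriksen, Bianchi

By current position: Ibarra (Professor); then Salazar, Takahashi, Pereira and Okonkwo (Associate Professor); then Eriksen and Bianchi (Assistant Professor).
Among Salazar, Takahashi, Pereira and Okonkwo, by date the degree was conferred (earlier first): Salazar, Takahashi and Pereira (Dec 22, 2007) before Okonkwo (Aug 5, 2008).
Among Salazar, Takahashi and Pereira, by date of appointment to current position (earlier first): Salazar (Apr 11, 1992) before Takahashi (Jul 7, 1994) before Pereira (Nov 28, 1994).
Eriksen and Bianchi both have date the degree was conferred Jan 12, 2015, so the next rule applies.
Among Eriksen and Bianchi, by date of appointment to current position (earlier first): Eriksen (Jul 26, 1995) before Bianchi (Dec 17, 1998).
Full order: Ibarra, Salazar, Takahashi, Pereira, Okonkwo, Eriksen, Bianchi.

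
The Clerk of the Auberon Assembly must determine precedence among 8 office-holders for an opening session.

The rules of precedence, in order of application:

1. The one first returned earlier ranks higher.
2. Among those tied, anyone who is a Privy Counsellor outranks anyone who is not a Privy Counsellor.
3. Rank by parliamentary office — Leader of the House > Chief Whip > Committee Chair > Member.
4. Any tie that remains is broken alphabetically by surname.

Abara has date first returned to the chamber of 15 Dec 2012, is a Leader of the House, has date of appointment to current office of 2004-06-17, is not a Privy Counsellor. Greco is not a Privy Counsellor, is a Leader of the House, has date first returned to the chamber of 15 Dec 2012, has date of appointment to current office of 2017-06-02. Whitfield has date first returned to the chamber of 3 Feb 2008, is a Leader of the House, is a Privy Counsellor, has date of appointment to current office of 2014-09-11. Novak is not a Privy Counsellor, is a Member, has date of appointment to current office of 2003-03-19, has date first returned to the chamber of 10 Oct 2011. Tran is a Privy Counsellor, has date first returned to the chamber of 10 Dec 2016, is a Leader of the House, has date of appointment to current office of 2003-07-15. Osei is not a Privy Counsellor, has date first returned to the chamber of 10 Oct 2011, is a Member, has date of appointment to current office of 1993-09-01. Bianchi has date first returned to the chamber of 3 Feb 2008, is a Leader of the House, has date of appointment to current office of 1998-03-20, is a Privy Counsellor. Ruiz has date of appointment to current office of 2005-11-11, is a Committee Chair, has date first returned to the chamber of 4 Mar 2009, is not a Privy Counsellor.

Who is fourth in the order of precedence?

By date first returned to the chamber (earlier first): Bianchi and Whitfield (both 3 Feb 2008); then Ruiz (4 Mar 2009); then Novak and Osei (both 10 Oct 2011); then Abara and Greco (both 15 Dec 2012); then Tran (10 Dec 2016).
Bianchi and Whitfield are each a Privy Counsellor, so the next rule applies.
Bianchi and Whitfield are each Leader of the House, so the next rule applies.
Among Bianchi and Whitfield, alphabetically by surname: Bianchi before Whitfield.
Novak and Osei are each not a Privy Counsellor, so the next rule applies.
Novak and Osei are each Member, so the next rule applies.
Among Novak and Osei, alphabetically by surname: Novak before Osei.
Abara and Greco are each not a Privy Counsellor, so the next rule applies.
Abara and Greco are each Leader of the House, so the next rule applies.
Among Abara and Greco, alphabetically by surname: Abara before Greco.
Order: Bianchi, Whitfield, Ruiz, Novak, Osei, Abara, Greco, Tran.

Novak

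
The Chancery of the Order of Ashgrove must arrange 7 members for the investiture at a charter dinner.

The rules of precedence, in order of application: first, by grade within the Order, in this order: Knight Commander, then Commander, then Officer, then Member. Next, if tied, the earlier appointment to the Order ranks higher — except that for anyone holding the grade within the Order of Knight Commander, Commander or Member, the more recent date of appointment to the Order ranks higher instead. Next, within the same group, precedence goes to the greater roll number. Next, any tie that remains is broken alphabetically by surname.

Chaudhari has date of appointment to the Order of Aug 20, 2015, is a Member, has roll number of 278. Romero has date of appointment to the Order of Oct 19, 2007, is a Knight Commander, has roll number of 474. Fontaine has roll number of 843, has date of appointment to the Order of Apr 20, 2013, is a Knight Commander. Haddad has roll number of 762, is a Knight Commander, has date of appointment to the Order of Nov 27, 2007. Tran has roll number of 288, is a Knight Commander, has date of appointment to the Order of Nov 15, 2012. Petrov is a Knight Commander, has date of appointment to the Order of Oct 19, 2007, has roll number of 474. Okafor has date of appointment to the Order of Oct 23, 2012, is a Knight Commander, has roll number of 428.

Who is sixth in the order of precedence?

Romero

By grade within the Order: Fontaine, Tran, Okafor, Haddad, Petrov and Romero (Knight Commander); then Chaudhari (Member).
Among Fontaine, Tran, Okafor, Haddad, Petrov and Romero, by date of appointment to the Order (later first) (reversed rule for this group): Fontaine (Apr 20, 2013) before Tran (Nov 15, 2012) before Okafor (Oct 23, 2012) before Haddad (Nov 27, 2007) before Petrov and Romero (Oct 19, 2007).
Petrov and Romero both have roll number 474, so the next rule applies.
Among Petrov and Romero, alphabetically by surname: Petrov before Romero.
Order: Fontaine, Tran, Okafor, Haddad, Petrov, Romero, Chaudhari.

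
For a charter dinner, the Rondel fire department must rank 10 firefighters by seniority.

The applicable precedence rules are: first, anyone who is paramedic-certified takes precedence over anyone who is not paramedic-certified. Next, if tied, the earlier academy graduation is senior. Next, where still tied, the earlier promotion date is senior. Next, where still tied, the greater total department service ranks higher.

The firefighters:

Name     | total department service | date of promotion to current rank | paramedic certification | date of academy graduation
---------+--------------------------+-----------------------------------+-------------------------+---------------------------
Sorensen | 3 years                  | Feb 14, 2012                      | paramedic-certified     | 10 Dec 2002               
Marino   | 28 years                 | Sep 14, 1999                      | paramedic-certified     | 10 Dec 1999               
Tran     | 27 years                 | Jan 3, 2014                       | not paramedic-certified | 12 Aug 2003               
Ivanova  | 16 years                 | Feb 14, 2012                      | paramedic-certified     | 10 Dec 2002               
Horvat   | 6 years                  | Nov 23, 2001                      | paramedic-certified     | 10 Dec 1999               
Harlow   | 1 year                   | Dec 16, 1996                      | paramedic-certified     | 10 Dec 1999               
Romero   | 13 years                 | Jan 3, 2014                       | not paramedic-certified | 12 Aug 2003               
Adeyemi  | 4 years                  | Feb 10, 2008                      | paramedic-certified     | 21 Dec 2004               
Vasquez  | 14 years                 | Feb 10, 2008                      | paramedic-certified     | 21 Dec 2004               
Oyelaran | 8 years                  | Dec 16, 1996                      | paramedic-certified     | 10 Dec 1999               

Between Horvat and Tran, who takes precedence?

By the first rule: Oyelaran, Harlow, Marino, Horvat, Ivanova, Sorensen, Vasquez and Adeyemi (each paramedic-certified); then Tran and Romero (both not paramedic-certified).
Among Oyelaran, Harlow, Marino, Horvat, Ivanova, Sorensen, Vasquez and Adeyemi, by date of academy graduation (earlier first): Oyelaran, Harlow, Marino and Horvat (10 Dec 1999) before Ivanova and Sorensen (10 Dec 2002) before Vasquez and Adeyemi (21 Dec 2004).
Among Oyelaran, Harlow, Marino and Horvat, by date of promotion to current rank (earlier first): Oyelaran and Harlow (Dec 16, 1996) before Marino (Sep 14, 1999) before Horvat (Nov 23, 2001).
Among Oyelaran and Harlow, by total department service (higher first): Oyelaran (8 years) before Harlow (1 year).
Ivanova and Sorensen both have date of promotion to current rank Feb 14, 2012, so the next rule applies.
Among Ivanova and Sorensen, by total department service (higher first): Ivanova (16 years) before Sorensen (3 years).
Vasquez and Adeyemi both have date of promotion to current rank Feb 10, 2008, so the next rule applies.
Among Vasquez and Adeyemi, by total department service (higher first): Vasquez (14 years) before Adeyemi (4 years).
Tran and Romero both have date of academy graduation 12 Aug 2003, so the next rule applies.
Tran and Romero both have date of promotion to current rank Jan 3, 2014, so the next rule applies.
Among Tran and Romero, by total department service (higher first): Tran (27 years) before Romero (13 years).
So Horvat takes precedence.

Horvat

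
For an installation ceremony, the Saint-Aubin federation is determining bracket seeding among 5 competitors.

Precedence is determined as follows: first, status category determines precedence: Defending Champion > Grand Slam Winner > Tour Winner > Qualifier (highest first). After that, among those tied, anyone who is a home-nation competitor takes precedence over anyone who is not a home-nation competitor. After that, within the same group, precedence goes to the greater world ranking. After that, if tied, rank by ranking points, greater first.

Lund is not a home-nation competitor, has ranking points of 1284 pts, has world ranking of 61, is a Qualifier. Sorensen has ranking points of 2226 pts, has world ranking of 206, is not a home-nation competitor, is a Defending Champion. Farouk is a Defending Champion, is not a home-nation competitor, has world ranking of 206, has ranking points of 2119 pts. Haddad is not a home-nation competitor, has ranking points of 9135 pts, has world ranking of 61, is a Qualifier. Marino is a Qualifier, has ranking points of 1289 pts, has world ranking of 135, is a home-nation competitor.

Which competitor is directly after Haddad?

By status category: Sorensen and Farouk (Defending Champion); then Marino, Haddad and Lund (Qualifier).
Sorensen and Farouk are each not a home-nation competitor, so the next rule applies.
Sorensen and Farouk both have world ranking 206, so the next rule applies.
Among Sorensen and Farouk, by ranking points (higher first): Sorensen (2226 pts) before Farouk (2119 pts).
Among Marino, Haddad and Lund, a home-nation competitor before not a home-nation competitor: Marino (a home-nation competitor) before Haddad and Lund (not a home-nation competitor).
Haddad and Lund both have world ranking 61, so the next rule applies.
Among Haddad and Lund, by ranking points (higher first): Haddad (9135 pts) before Lund (1284 pts).
Order: Sorensen, Farouk, Marino, Haddad, Lund.

Lund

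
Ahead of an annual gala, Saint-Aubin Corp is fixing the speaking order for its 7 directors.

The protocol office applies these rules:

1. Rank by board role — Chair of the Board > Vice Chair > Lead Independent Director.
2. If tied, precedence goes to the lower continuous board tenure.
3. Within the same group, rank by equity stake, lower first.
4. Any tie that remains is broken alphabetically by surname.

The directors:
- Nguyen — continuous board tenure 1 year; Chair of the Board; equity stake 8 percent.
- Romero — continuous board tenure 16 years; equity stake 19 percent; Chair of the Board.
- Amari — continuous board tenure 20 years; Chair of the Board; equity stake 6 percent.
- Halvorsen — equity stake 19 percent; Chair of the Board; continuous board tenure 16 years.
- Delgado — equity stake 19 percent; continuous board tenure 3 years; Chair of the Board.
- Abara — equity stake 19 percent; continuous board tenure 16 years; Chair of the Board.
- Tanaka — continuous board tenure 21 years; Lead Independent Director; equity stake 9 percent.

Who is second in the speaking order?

By board role: Nguyen, Delgado, Abara, Halvorsen, Romero and Amari (Chair of the Board); then Tanaka (Lead Independent Director).
Among Nguyen, Delgado, Abara, Halvorsen, Romero and Amari, by continuous board tenure (lower first): Nguyen (1 year) before Delgado (3 years) before Abara, Halvorsen and Romero (16 years) before Amari (20 years).
Abara, Halvorsen and Romero all have equity stake 19 percent, so the next rule applies.
Among Abara, Halvorsen and Romero, alphabetically by surname: Abara before Halvorsen before Romero.
Order: Nguyen, Delgado, Abara, Halvorsen, Romero, Amari, Tanaka.

Delgado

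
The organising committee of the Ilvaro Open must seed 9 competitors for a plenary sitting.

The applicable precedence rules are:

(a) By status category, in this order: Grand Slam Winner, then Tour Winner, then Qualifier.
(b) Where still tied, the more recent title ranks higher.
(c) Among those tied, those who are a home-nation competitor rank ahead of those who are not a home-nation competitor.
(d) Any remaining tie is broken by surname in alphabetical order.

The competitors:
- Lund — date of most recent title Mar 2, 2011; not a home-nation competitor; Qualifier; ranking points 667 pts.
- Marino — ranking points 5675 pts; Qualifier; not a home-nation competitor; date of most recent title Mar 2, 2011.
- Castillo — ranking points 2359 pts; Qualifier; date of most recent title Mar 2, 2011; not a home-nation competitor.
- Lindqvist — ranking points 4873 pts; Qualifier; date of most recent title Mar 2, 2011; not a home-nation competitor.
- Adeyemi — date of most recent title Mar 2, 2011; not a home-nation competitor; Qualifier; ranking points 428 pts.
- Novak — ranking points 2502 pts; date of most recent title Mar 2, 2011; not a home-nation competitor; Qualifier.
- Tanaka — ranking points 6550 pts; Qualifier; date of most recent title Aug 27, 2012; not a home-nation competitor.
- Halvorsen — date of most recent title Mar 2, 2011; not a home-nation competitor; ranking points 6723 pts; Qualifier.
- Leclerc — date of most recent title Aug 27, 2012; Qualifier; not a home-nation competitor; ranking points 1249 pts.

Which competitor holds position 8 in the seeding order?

By status category: Leclerc, Tanaka, Adeyemi, Castillo, Halvorsen, Lindqvist, Lund, Marino and Novak (Qualifier).
Among Leclerc, Tanaka, Adeyemi, Castillo, Halvorsen, Lindqvist, Lund, Marino and Novak, by date of most recent title (later first): Leclerc and Tanaka (Aug 27, 2012) before Adeyemi, Castillo, Halvorsen, Lindqvist, Lund, Marino and Novak (Mar 2, 2011).
Leclerc and Tanaka are each not a home-nation competitor, so the next rule applies.
Among Leclerc and Tanaka, alphabetically by surname: Leclerc before Tanaka.
Adeyemi, Castillo, Halvorsen, Lindqvist, Lund, Marino and Novak are each not a home-nation competitor, so the next rule applies.
Among Adeyemi, Castillo, Halvorsen, Lindqvist, Lund, Marino and Novak, alphabetically by surname: Adeyemi before Castillo before Halvorsen before Lindqvist before Lund before Marino before Novak.
Order: Leclerc, Tanaka, Adeyemi, Castillo, Halvorsen, Lindqvist, Lund, Marino, Novak.

Marino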